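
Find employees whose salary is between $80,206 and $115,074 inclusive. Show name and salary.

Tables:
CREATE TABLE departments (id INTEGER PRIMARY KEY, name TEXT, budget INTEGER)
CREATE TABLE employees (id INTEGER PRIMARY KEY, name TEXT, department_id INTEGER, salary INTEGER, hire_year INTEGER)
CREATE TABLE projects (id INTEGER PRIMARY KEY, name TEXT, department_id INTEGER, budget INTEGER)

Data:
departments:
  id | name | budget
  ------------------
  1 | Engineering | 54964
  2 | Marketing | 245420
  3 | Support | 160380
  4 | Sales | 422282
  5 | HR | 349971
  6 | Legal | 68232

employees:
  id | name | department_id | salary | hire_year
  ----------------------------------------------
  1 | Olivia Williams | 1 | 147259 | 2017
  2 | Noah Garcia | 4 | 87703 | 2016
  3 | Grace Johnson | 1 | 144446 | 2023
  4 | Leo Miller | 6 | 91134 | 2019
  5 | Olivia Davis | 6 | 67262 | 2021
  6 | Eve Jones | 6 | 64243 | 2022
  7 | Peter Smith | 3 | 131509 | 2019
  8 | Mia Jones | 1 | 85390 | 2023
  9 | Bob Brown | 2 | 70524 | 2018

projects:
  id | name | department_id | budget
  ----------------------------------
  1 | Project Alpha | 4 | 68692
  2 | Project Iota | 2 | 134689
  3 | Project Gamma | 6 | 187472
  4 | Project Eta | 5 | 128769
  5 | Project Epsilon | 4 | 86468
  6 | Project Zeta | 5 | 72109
SELECT name, salary FROM employees WHERE salary BETWEEN 80206 AND 115074

Execution result:
name | salary
Noah Garcia | 87703
Leo Miller | 91134
Mia Jones | 85390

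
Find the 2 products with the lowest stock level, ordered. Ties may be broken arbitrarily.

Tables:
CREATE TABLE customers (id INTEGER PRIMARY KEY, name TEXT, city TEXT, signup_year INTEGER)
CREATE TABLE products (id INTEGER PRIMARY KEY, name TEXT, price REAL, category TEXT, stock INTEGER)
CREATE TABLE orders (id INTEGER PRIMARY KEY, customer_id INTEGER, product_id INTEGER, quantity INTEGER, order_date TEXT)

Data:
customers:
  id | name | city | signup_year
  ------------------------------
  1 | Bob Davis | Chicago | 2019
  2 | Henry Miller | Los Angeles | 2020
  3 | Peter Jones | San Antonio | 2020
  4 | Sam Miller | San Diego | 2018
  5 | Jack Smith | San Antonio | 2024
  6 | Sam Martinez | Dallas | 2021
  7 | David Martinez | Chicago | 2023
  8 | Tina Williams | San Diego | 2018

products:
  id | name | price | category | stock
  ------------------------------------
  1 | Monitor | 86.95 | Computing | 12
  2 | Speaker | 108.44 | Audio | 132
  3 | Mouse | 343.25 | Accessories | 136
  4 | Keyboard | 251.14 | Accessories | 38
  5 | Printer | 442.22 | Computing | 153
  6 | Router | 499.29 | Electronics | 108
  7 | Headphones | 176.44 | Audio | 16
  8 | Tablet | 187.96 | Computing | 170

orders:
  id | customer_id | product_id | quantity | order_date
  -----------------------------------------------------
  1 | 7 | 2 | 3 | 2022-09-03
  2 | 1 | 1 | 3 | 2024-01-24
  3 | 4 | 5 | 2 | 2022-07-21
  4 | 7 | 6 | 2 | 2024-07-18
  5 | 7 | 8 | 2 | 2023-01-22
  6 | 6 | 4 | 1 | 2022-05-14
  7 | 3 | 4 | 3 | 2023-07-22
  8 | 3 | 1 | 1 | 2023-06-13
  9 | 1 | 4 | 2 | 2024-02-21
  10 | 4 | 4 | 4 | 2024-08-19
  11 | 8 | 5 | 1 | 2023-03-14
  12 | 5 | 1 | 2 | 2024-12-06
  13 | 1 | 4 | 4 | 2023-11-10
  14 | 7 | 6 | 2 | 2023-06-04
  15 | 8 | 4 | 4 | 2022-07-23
SELECT name, stock FROM products ORDER BY stock ASC LIMIT 2

Execution result:
name | stock
Monitor | 12
Headphones | 16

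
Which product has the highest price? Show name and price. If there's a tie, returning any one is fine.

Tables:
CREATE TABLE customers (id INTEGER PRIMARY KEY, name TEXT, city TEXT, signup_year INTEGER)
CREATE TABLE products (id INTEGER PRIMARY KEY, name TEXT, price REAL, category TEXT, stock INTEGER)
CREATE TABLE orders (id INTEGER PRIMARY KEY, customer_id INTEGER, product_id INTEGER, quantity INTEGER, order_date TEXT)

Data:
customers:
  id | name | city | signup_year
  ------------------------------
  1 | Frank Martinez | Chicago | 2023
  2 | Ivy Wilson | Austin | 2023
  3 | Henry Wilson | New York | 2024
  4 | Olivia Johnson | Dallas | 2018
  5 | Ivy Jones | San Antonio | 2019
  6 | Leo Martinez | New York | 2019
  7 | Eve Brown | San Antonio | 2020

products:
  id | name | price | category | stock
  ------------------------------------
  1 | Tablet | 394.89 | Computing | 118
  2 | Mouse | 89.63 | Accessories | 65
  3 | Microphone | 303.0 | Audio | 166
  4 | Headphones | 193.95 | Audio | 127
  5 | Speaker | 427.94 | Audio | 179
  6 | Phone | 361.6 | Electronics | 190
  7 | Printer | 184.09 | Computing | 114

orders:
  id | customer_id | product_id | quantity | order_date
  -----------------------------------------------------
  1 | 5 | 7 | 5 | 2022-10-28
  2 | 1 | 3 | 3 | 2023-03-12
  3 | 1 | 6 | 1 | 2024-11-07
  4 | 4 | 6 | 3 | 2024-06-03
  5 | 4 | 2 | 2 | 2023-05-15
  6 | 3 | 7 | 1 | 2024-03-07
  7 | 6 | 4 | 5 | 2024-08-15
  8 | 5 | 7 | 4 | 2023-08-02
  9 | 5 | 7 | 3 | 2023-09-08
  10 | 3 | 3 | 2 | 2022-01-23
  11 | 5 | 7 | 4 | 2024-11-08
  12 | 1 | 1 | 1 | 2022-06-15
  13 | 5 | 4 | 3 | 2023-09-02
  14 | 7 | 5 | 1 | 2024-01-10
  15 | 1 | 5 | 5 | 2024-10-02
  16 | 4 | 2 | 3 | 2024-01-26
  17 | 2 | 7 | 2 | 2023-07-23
SELECT name, price FROM products ORDER BY price DESC LIMIT 1

Execution result:
name | price
Speaker | 427.94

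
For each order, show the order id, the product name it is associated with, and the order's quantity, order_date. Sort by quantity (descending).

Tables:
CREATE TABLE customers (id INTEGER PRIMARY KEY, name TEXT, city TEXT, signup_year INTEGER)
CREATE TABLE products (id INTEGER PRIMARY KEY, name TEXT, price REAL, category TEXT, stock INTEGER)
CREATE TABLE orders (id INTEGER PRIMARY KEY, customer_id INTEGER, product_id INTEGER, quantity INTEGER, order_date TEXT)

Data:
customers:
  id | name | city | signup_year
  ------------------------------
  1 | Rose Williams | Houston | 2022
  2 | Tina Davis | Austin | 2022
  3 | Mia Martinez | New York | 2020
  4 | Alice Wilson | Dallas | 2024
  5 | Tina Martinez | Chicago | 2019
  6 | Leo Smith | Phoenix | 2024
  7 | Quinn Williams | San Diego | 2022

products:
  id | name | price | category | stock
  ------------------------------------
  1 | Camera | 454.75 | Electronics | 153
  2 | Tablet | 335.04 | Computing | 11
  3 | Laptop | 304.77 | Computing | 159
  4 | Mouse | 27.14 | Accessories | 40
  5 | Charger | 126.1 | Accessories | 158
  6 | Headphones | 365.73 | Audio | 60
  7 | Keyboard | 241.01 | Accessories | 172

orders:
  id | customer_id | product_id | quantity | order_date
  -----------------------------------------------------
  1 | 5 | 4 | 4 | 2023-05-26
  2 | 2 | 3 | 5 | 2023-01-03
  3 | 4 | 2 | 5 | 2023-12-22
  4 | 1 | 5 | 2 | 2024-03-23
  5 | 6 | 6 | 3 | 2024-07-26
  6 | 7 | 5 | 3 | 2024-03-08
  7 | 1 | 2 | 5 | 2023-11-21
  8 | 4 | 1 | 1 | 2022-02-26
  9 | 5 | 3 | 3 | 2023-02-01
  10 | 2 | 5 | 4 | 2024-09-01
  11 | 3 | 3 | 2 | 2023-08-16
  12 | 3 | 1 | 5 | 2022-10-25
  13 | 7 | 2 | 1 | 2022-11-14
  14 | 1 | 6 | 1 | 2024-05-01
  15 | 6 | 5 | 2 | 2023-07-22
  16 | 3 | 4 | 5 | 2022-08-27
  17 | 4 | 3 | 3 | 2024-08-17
SELECT c.id, p.name AS product, c.quantity, c.order_date FROM orders c JOIN products p ON c.product_id = p.id ORDER BY c.quantity DESC

Execution result:
id | product | quantity | order_date
2 | Laptop | 5 | 2023-01-03
3 | Tablet | 5 | 2023-12-22
7 | Tablet | 5 | 2023-11-21
12 | Camera | 5 | 2022-10-25
16 | Mouse | 5 | 2022-08-27
1 | Mouse | 4 | 2023-05-26
10 | Charger | 4 | 2024-09-01
5 | Headphones | 3 | 2024-07-26
6 | Charger | 3 | 2024-03-08
9 | Laptop | 3 | 2023-02-01
17 | Laptop | 3 | 2024-08-17
4 | Charger | 2 | 2024-03-23
11 | Laptop | 2 | 2023-08-16
15 | Charger | 2 | 2023-07-22
8 | Camera | 1 | 2022-02-26
13 | Tablet | 1 | 2022-11-14
14 | Headphones | 1 | 2024-05-01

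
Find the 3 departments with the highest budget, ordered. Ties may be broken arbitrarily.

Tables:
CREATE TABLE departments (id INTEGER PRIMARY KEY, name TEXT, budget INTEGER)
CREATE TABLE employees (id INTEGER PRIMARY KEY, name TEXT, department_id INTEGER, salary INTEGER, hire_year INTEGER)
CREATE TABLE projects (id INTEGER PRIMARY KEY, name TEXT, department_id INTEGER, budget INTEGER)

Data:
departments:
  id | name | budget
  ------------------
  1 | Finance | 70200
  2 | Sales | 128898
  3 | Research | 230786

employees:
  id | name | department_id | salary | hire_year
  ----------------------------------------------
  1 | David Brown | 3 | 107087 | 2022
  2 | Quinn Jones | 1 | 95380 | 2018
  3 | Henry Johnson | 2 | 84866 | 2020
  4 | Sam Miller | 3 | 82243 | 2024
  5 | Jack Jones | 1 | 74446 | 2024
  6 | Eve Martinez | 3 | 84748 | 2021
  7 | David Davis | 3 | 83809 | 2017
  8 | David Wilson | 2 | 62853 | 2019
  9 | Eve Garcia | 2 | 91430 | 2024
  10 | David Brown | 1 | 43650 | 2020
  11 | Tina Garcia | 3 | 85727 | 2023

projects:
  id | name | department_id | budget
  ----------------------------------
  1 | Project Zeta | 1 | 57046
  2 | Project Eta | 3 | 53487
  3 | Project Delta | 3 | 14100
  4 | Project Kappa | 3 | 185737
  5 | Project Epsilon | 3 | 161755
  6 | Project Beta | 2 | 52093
SELECT name, budget FROM departments ORDER BY budget DESC LIMIT 3

Execution result:
name | budget
Research | 230786
Sales | 128898
Finance | 70200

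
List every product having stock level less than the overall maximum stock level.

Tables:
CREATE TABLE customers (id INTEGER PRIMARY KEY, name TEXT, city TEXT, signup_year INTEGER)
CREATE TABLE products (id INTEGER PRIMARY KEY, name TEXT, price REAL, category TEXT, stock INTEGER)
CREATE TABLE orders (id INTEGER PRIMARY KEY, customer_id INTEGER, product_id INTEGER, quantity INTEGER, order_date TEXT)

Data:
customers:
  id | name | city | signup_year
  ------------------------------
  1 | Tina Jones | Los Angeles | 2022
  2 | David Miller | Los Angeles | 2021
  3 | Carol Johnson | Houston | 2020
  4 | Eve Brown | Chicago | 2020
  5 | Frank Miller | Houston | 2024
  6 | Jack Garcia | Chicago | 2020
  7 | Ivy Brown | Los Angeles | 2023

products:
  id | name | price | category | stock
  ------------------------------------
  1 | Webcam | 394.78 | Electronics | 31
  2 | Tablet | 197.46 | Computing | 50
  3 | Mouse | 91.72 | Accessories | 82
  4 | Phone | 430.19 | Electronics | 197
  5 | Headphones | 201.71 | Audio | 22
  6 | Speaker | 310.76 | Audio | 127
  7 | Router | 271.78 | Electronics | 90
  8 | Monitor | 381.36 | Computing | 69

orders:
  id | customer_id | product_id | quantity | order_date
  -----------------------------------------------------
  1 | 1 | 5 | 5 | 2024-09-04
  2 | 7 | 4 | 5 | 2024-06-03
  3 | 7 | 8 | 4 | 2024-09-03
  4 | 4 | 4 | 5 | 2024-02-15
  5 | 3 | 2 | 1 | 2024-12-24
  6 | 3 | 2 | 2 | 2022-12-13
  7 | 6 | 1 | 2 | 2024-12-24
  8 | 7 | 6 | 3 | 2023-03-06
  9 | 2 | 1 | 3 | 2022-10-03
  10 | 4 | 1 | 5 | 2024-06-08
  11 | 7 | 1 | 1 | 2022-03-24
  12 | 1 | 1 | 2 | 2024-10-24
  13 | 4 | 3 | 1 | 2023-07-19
SELECT name, stock FROM products WHERE stock < (SELECT MAX(stock) FROM products)

Execution result:
name | stock
Webcam | 31
Tablet | 50
Mouse | 82
Headphones | 22
Speaker | 127
Router | 90
Monitor | 69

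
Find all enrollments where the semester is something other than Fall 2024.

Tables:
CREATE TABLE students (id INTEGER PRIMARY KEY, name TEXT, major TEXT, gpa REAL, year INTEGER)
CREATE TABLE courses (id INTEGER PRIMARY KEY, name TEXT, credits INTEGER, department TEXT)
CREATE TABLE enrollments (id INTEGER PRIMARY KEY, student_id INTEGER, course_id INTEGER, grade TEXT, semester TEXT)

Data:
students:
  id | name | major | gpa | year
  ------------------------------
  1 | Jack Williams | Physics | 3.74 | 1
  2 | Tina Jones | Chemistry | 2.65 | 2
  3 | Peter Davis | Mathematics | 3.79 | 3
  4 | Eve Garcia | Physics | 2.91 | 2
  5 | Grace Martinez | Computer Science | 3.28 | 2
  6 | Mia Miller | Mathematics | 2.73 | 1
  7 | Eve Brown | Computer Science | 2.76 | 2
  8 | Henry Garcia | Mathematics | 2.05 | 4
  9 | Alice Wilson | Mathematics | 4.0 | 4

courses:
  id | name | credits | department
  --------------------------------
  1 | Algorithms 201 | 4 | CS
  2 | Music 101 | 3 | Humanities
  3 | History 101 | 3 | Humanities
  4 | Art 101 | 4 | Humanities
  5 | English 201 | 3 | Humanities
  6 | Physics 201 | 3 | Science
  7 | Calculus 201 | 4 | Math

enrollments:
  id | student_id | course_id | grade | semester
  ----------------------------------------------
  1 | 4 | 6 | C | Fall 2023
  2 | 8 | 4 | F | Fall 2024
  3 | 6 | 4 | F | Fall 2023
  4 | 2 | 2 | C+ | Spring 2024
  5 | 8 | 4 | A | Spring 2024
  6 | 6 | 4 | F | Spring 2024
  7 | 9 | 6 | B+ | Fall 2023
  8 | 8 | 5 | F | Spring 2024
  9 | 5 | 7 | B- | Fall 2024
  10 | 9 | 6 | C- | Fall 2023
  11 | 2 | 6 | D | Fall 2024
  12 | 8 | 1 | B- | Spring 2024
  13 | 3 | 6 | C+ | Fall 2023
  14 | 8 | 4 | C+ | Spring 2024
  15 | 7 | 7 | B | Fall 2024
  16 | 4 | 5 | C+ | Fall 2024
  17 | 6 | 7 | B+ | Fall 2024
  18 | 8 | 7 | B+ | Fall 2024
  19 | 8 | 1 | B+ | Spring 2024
SELECT id, semester FROM enrollments WHERE semester <> 'Fall 2024'

Execution result:
id | semester
1 | Fall 2023
3 | Fall 2023
4 | Spring 2024
5 | Spring 2024
6 | Spring 2024
7 | Fall 2023
8 | Spring 2024
10 | Fall 2023
12 | Spring 2024
13 | Fall 2023
14 | Spring 2024
19 | Spring 2024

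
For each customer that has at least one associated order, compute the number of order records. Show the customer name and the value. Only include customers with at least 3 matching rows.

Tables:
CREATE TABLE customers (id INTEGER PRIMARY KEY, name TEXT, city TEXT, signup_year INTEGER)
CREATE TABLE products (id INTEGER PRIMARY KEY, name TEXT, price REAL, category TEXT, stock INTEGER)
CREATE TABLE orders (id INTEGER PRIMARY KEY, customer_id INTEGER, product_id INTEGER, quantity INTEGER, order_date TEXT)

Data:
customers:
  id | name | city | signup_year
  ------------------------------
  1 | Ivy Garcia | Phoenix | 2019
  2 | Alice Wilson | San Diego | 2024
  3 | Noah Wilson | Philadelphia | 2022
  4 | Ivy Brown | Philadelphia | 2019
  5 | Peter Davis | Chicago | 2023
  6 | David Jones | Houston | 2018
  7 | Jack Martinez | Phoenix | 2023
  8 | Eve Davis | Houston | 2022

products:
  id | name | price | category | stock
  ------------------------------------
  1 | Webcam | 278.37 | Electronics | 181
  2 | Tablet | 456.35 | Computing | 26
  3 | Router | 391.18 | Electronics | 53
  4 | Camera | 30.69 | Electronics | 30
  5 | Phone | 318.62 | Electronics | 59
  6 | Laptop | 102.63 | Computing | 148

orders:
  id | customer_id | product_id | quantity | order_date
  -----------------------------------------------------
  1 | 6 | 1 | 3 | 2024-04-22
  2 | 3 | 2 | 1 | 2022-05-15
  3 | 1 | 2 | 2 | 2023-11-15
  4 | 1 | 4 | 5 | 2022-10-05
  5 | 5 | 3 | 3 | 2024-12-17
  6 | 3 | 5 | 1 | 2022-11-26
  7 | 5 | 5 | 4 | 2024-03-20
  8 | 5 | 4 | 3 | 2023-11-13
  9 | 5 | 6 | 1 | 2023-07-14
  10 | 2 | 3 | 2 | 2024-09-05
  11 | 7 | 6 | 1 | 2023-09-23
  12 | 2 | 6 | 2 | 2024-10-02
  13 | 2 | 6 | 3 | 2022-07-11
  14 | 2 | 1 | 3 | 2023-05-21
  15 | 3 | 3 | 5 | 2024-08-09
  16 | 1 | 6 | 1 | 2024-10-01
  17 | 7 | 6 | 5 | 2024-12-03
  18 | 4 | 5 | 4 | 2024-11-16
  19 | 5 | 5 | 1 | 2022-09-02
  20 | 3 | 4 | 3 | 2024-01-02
SELECT p.name, COUNT(*) AS n FROM orders c JOIN customers p ON c.customer_id = p.id GROUP BY p.id, p.name HAVING COUNT(*) >= 3

Execution result:
name | n
Ivy Garcia | 3
Alice Wilson | 4
Noah Wilson | 4
Peter Davis | 5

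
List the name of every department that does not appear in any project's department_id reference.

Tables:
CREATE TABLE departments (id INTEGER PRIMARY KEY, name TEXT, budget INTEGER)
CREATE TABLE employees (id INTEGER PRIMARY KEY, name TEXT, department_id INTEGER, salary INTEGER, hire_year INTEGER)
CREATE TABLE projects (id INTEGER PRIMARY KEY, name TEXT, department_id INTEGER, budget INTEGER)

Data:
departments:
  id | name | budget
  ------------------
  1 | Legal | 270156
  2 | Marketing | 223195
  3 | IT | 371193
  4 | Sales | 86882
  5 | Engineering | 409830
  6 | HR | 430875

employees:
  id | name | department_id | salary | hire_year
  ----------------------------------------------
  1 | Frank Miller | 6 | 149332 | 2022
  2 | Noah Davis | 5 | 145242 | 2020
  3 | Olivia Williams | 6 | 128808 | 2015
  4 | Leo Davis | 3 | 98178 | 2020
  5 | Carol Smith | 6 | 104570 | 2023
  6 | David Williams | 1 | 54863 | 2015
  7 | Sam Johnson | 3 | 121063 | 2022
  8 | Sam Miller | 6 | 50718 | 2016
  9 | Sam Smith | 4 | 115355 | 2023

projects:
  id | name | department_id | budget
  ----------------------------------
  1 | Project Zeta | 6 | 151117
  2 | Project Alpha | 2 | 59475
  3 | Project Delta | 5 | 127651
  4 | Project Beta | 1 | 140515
SELECT p.name FROM departments p LEFT JOIN projects c ON c.department_id = p.id WHERE c.id IS NULL

Execution result:
name
IT
Sales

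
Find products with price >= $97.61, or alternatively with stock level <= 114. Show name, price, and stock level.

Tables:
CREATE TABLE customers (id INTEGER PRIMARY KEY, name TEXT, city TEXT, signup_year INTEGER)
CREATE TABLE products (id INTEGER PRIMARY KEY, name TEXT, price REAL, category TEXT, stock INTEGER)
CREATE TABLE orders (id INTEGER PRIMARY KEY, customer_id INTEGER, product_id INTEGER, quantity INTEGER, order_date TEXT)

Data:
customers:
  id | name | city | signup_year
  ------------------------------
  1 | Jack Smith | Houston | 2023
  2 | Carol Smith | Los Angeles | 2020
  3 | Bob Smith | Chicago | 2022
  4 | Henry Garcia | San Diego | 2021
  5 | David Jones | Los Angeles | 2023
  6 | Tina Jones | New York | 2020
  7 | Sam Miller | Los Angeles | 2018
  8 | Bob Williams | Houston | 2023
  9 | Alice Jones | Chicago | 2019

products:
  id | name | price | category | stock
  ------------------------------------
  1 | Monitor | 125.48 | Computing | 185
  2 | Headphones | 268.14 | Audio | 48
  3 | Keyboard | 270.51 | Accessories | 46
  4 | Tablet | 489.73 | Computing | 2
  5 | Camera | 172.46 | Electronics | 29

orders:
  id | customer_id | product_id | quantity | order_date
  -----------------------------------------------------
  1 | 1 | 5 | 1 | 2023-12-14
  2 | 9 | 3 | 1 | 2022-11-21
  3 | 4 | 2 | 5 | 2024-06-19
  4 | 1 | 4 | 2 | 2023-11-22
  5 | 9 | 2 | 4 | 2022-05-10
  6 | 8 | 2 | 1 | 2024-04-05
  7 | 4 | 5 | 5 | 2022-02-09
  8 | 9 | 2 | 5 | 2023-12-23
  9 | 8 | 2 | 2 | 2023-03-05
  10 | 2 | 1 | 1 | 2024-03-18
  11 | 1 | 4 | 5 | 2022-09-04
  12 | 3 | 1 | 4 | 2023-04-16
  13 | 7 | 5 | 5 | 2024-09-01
SELECT name, price, stock FROM products WHERE price >= 97.61 OR stock <= 114

Execution result:
name | price | stock
Monitor | 125.48 | 185
Headphones | 268.14 | 48
Keyboard | 270.51 | 46
Tablet | 489.73 | 2
Camera | 172.46 | 29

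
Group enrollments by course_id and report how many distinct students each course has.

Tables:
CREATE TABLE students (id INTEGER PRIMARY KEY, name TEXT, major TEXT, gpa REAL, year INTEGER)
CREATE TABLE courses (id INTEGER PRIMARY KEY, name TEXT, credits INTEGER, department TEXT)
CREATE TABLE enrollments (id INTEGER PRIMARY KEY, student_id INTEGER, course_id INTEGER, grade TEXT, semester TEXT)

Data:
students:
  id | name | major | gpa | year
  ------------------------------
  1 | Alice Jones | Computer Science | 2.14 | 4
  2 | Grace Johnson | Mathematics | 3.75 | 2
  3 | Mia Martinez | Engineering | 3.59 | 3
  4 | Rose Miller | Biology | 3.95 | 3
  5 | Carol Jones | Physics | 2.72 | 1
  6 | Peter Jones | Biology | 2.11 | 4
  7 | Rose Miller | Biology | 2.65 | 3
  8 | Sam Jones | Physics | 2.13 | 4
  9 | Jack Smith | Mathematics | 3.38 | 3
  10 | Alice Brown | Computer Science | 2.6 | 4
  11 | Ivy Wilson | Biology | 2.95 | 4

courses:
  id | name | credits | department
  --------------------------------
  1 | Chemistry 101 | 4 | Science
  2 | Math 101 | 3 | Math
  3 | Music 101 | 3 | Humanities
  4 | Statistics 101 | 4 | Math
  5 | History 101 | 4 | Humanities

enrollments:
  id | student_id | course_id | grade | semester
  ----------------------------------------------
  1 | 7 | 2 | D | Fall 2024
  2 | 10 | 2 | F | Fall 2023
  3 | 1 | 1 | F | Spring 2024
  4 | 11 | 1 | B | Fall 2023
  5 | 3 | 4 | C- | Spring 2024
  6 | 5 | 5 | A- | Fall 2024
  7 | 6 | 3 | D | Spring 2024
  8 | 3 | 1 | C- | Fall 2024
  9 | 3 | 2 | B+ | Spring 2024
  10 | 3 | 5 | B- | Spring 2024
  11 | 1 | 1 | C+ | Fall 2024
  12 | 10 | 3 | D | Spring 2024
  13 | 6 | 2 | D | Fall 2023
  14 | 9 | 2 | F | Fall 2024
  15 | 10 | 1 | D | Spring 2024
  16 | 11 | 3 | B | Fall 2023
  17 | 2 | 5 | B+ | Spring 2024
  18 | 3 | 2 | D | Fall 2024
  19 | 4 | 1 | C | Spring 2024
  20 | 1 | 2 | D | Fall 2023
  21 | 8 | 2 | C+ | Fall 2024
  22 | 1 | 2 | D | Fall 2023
SELECT course_id, COUNT(DISTINCT student_id) AS distinct_student_count FROM enrollments GROUP BY course_id

Execution result:
course_id | distinct_student_count
1 | 5
2 | 7
3 | 3
4 | 1
5 | 3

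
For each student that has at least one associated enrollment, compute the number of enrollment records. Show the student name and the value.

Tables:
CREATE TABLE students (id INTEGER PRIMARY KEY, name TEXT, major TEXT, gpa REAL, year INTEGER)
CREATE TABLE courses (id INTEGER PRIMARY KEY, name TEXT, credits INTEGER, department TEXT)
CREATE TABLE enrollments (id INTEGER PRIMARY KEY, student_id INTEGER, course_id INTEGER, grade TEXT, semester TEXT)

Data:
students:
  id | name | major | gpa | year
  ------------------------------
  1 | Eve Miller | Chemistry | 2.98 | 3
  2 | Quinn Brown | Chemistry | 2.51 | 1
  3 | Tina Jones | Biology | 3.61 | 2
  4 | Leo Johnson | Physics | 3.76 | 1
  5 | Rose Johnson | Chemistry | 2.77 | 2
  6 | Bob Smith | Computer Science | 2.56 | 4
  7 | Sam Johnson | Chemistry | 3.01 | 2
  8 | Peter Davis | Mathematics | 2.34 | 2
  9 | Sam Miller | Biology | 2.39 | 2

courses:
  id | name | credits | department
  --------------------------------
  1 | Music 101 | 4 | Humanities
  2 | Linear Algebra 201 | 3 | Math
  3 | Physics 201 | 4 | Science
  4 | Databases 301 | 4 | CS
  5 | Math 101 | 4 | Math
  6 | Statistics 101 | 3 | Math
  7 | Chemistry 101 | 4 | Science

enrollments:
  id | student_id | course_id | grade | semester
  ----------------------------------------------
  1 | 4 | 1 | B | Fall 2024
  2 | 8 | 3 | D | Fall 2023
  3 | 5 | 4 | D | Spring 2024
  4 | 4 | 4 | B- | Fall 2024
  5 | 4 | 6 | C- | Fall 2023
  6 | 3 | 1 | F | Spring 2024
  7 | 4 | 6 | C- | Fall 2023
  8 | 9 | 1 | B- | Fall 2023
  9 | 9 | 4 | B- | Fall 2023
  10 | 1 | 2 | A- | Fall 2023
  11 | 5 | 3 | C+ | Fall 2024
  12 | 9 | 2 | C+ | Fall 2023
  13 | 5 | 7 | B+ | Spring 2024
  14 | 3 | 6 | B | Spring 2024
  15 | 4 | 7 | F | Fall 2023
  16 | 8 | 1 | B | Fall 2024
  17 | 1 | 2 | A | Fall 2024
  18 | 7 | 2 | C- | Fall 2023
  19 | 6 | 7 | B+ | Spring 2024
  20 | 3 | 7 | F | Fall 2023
SELECT p.name, COUNT(*) AS n FROM enrollments c JOIN students p ON c.student_id = p.id GROUP BY p.id, p.name

Execution result:
name | n
Eve Miller | 2
Tina Jones | 3
Leo Johnson | 5
Rose Johnson | 3
Bob Smith | 1
Sam Johnson | 1
Peter Davis | 2
Sam Miller | 3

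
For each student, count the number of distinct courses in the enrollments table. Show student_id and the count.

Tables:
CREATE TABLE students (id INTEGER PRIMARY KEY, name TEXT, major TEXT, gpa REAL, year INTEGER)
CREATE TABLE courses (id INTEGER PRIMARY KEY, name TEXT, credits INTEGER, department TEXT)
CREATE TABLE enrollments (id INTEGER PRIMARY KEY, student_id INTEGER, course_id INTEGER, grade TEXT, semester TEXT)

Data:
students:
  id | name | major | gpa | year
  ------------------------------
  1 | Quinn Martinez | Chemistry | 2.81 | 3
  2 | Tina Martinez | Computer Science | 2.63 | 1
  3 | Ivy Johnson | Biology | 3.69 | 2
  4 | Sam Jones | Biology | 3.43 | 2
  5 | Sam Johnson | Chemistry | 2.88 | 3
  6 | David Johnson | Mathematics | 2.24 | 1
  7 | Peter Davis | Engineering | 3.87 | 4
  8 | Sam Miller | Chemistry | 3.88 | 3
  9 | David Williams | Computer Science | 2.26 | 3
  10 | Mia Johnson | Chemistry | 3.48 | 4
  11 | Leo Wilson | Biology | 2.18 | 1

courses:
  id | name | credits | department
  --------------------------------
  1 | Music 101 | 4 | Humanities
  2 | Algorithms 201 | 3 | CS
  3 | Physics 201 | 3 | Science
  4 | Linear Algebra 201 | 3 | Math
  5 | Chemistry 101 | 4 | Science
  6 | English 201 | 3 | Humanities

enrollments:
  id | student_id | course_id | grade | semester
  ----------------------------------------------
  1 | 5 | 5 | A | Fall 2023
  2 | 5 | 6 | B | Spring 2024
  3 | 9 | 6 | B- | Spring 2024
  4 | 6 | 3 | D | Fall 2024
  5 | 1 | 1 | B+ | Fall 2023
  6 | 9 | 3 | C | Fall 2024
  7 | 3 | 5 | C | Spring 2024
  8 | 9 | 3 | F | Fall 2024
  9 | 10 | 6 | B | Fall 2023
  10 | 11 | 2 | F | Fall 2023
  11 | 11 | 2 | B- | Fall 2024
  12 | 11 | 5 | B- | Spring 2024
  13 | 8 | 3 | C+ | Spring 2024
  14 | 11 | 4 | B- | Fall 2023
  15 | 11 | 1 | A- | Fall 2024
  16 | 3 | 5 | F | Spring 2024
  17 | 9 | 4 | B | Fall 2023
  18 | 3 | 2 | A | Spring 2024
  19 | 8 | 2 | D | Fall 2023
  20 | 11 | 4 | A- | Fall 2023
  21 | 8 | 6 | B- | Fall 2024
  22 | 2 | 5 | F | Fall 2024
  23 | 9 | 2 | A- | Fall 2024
SELECT student_id, COUNT(DISTINCT course_id) AS distinct_course_count FROM enrollments GROUP BY student_id

Execution result:
student_id | distinct_course_count
1 | 1
2 | 1
3 | 2
5 | 2
6 | 1
8 | 3
9 | 4
10 | 1
11 | 4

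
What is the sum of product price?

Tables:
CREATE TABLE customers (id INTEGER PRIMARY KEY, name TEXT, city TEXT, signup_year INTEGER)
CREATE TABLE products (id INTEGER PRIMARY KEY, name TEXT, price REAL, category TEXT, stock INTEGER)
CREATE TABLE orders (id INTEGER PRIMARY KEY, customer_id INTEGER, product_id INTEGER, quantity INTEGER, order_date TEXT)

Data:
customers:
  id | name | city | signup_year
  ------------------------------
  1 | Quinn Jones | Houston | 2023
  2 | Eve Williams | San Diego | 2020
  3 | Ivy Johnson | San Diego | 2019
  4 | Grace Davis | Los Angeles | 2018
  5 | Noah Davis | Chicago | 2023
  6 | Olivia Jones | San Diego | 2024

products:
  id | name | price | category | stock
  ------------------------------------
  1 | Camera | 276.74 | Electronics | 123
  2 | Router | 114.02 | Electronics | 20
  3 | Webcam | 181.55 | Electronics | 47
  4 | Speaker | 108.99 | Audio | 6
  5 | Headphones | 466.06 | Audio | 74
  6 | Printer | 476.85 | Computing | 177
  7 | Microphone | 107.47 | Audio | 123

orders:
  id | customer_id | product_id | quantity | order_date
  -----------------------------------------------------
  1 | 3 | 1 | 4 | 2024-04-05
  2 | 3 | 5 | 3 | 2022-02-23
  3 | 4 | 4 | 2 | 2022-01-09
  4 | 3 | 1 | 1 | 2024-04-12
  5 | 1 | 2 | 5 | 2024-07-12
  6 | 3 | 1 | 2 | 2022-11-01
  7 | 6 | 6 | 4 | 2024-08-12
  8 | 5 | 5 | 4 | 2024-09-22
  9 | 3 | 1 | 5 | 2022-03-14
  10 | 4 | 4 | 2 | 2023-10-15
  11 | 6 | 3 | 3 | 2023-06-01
SELECT SUM(price) FROM products

Execution result:
1731.68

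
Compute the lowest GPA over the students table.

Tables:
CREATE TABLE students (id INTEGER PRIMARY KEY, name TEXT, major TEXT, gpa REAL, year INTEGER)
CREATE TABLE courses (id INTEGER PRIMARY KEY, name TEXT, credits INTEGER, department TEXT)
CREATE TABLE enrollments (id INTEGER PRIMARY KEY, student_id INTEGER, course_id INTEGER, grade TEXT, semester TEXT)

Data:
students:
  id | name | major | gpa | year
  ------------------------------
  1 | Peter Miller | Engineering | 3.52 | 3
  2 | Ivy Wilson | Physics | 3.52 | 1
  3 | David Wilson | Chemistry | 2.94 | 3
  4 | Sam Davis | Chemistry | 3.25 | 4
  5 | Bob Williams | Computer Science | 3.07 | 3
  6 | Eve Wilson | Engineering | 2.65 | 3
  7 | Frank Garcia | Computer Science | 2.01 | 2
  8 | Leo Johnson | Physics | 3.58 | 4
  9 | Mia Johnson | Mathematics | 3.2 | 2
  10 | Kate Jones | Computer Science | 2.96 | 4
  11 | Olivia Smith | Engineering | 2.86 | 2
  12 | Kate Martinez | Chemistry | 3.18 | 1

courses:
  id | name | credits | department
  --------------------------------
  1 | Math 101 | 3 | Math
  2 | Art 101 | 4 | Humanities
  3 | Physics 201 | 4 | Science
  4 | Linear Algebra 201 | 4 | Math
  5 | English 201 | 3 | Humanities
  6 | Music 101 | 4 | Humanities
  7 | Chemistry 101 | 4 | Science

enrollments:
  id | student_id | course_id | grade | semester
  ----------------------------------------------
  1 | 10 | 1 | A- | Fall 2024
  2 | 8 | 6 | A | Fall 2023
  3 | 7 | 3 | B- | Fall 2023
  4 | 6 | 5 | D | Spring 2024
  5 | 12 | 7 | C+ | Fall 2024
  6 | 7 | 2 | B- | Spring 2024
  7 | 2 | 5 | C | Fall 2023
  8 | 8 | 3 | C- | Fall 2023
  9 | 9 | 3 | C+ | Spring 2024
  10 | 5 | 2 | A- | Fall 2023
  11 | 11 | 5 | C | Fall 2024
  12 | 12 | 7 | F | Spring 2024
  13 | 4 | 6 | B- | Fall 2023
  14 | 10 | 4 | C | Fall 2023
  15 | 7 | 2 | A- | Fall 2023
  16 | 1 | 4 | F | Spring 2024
SELECT MIN(gpa) FROM students

Execution result:
2.01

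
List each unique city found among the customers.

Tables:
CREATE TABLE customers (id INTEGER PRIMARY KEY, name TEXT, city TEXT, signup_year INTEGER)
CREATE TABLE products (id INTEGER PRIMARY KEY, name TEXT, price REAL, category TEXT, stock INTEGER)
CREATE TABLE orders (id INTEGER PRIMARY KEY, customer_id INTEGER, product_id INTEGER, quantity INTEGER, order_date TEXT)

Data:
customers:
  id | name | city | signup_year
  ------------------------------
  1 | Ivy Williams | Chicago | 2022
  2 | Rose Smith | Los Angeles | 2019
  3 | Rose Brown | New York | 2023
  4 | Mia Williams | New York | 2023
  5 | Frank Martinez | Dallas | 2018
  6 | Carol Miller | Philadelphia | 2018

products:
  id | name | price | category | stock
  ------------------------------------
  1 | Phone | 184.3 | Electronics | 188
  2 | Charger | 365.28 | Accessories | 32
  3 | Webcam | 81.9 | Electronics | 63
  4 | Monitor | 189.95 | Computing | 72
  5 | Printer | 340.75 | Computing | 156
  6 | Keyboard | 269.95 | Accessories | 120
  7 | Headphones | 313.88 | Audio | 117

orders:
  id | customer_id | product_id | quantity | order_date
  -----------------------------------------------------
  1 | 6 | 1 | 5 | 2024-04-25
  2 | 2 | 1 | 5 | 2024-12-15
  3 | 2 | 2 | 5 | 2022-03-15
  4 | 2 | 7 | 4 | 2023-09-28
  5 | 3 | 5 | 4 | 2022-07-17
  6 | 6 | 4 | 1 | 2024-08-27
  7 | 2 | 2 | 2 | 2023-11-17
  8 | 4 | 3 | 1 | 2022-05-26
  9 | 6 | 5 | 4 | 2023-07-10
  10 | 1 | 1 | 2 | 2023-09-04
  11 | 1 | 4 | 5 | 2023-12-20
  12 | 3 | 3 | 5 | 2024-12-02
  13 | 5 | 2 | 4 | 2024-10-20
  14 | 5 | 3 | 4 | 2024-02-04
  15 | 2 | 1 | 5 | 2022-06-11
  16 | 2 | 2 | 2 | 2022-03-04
SELECT DISTINCT city FROM customers

Execution result:
city
Chicago
Los Angeles
New York
Dallas
Philadelphia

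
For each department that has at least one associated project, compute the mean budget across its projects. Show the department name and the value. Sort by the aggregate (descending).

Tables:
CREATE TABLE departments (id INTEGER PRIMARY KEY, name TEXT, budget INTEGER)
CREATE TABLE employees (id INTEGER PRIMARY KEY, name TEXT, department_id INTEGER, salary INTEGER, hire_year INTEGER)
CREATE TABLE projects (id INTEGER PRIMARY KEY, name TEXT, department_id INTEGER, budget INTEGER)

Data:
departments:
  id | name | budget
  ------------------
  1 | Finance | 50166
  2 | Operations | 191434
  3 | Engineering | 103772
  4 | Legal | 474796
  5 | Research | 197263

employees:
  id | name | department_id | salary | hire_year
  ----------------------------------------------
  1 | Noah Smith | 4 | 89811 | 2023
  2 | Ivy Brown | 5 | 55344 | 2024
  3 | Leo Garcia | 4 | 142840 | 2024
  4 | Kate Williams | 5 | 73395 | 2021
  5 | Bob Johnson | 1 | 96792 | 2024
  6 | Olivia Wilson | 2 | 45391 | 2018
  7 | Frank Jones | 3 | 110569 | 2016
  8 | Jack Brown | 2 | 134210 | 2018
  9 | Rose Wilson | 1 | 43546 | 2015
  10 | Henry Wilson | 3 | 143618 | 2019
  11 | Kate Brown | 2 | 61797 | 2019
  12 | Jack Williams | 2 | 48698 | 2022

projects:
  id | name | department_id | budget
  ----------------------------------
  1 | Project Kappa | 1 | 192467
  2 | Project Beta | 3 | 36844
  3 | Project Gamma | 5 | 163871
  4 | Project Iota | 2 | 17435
SELECT p.name, AVG(c.budget) AS avg_budget FROM projects c JOIN departments p ON c.department_id = p.id GROUP BY p.id, p.name ORDER BY avg_budget DESC

Execution result:
name | avg_budget
Finance | 192467.00
Research | 163871.00
Engineering | 36844.00
Operations | 17435.00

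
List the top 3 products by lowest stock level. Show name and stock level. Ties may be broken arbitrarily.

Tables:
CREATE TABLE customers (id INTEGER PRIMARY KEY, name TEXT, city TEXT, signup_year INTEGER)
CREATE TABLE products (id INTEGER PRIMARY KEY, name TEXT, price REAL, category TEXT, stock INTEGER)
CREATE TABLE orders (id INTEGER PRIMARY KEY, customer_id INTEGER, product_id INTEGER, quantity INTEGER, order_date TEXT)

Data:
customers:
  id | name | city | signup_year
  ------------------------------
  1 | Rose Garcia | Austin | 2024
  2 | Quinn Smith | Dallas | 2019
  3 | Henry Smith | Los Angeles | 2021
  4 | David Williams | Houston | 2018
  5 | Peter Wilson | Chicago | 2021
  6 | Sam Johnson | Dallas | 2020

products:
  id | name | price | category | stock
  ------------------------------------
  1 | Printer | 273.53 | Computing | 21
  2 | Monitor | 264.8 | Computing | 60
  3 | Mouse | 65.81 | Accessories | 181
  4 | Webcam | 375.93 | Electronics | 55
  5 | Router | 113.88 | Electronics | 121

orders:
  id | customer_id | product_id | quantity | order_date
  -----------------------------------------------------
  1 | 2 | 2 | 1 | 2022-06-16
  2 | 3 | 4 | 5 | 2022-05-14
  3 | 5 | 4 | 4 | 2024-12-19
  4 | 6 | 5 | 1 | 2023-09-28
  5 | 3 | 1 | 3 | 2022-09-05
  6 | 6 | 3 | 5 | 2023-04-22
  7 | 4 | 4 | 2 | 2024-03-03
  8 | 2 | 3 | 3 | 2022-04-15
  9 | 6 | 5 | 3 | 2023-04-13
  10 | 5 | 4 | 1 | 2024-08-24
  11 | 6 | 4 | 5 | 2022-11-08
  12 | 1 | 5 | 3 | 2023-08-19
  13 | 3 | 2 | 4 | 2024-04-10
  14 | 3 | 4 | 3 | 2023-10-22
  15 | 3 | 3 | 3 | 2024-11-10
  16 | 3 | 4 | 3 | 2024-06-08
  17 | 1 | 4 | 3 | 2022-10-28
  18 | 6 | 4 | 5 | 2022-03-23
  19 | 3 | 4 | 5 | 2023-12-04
SELECT name, stock FROM products ORDER BY stock ASC LIMIT 3

Execution result:
name | stock
Printer | 21
Webcam | 55
Monitor | 60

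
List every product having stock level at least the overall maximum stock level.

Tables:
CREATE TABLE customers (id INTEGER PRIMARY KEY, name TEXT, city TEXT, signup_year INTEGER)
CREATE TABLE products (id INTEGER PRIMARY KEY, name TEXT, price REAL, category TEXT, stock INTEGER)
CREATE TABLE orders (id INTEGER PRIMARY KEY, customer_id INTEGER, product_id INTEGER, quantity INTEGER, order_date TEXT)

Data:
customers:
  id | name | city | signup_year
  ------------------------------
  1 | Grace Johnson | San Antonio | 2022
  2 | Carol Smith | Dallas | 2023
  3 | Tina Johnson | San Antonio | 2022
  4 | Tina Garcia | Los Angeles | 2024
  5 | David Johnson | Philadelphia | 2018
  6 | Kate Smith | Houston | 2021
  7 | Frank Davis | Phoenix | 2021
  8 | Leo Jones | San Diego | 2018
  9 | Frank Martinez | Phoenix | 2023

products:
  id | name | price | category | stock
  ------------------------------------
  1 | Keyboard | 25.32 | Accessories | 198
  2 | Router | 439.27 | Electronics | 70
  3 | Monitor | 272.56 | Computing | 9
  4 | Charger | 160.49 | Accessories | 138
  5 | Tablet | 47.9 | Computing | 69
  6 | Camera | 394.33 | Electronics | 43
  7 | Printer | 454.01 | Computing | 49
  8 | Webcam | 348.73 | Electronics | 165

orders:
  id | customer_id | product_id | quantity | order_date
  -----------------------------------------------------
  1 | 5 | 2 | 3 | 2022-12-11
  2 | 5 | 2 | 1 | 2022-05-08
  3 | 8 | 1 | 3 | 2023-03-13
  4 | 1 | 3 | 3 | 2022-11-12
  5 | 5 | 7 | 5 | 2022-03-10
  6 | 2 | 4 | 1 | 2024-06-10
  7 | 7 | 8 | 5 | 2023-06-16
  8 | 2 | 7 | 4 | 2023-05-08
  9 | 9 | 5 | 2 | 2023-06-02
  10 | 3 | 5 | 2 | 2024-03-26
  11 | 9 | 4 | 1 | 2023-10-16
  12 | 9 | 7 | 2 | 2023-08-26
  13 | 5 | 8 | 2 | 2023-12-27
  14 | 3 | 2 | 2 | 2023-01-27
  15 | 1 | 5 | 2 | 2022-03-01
SELECT name, stock FROM products WHERE stock >= (SELECT MAX(stock) FROM products)

Execution result:
name | stock
Keyboard | 198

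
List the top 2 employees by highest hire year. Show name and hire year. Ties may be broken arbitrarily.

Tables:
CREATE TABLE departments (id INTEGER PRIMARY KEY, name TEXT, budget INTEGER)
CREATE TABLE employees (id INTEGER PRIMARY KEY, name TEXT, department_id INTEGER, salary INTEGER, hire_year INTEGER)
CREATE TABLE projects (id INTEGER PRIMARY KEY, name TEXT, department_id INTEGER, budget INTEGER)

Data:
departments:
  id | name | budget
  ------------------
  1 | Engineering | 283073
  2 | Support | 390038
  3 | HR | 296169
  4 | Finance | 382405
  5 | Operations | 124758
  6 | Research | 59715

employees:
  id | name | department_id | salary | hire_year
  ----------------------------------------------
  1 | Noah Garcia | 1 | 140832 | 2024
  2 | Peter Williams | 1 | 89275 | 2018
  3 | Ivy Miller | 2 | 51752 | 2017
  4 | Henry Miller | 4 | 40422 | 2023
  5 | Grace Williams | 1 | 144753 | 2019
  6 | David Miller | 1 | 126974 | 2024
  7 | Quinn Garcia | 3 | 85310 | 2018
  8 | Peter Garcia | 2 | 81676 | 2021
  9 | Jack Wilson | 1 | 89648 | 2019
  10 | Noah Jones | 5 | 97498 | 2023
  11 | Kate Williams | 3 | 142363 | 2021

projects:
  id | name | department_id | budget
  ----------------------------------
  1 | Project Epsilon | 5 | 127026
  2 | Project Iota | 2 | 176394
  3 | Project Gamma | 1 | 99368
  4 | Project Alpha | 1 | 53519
SELECT name, hire_year FROM employees ORDER BY hire_year DESC LIMIT 2

Execution result:
name | hire_year
Noah Garcia | 2024
David Miller | 2024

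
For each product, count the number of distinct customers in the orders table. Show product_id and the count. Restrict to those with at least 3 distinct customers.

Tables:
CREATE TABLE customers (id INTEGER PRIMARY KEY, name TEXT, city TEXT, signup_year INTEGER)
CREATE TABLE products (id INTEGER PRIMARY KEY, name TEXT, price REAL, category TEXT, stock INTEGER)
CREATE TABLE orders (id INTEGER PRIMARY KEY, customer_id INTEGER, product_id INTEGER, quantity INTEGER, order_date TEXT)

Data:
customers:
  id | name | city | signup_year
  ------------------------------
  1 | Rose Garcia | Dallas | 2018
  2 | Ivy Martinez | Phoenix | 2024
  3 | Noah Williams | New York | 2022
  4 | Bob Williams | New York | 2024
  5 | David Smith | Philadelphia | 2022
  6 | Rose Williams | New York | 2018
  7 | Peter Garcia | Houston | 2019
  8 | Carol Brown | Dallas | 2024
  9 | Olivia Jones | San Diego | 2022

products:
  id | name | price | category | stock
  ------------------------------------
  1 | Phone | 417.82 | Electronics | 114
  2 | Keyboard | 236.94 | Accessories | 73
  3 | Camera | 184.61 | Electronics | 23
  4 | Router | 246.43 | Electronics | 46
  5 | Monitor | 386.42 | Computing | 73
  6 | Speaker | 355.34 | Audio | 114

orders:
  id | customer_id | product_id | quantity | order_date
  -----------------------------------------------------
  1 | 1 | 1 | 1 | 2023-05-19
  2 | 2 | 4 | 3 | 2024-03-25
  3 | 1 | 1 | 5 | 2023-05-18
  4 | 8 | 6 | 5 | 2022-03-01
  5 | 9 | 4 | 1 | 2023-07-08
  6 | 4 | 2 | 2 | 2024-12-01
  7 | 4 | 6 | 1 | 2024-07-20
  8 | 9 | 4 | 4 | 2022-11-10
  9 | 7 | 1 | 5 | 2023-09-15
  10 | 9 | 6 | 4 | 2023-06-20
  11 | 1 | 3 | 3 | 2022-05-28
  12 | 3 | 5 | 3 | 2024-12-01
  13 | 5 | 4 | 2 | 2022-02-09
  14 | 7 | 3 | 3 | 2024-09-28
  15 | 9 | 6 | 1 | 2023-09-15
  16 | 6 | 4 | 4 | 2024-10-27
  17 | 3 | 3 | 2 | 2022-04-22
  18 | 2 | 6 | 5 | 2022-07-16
SELECT product_id, COUNT(DISTINCT customer_id) AS distinct_customer_count FROM orders GROUP BY product_id HAVING COUNT(DISTINCT customer_id) >= 3

Execution result:
product_id | distinct_customer_count
3 | 3
4 | 4
6 | 4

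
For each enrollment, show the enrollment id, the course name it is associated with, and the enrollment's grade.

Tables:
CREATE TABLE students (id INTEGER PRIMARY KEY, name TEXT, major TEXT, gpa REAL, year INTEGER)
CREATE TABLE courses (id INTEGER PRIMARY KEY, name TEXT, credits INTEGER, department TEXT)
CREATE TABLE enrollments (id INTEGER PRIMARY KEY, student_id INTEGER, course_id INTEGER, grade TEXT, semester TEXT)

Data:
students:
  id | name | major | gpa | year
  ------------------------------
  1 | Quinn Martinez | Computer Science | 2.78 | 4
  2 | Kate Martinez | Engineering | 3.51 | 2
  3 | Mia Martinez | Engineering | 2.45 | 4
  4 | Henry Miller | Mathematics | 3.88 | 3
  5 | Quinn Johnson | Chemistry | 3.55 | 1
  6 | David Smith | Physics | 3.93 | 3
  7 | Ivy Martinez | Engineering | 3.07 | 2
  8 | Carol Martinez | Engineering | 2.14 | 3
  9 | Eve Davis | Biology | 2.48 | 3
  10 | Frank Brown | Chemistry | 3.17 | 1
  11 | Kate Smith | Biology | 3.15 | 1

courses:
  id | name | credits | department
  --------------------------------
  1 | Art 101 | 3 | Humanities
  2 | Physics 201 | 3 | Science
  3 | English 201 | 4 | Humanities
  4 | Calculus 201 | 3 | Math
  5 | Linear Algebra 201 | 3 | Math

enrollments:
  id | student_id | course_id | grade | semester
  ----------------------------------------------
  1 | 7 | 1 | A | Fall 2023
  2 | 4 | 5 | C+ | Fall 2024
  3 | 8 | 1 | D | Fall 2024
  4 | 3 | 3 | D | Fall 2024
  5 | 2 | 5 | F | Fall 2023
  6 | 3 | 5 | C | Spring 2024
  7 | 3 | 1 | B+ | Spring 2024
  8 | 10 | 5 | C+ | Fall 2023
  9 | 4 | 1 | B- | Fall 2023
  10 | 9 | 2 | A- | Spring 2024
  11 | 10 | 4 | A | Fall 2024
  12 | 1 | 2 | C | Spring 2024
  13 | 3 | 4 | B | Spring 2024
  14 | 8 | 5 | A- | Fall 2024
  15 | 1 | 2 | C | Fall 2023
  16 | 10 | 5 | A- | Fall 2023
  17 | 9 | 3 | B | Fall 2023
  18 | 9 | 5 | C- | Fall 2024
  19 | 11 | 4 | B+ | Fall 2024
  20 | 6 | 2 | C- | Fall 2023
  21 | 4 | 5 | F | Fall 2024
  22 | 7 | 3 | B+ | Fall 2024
SELECT c.id, p.name AS course, c.grade FROM enrollments c JOIN courses p ON c.course_id = p.id

Execution result:
id | course | grade
1 | Art 101 | A
2 | Linear Algebra 201 | C+
3 | Art 101 | D
4 | English 201 | D
5 | Linear Algebra 201 | F
6 | Linear Algebra 201 | C
7 | Art 101 | B+
8 | Linear Algebra 201 | C+
9 | Art 101 | B-
10 | Physics 201 | A-
11 | Calculus 201 | A
12 | Physics 201 | C
13 | Calculus 201 | B
14 | Linear Algebra 201 | A-
15 | Physics 201 | C
16 | Linear Algebra 201 | A-
17 | English 201 | B
18 | Linear Algebra 201 | C-
19 | Calculus 201 | B+
20 | Physics 201 | C-
21 | Linear Algebra 201 | F
22 | English 201 | B+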